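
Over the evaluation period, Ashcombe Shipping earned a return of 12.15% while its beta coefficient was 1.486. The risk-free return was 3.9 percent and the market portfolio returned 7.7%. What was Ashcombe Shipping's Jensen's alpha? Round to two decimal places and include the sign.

+2.60%

Market excess return = 7.7% − 3.9% = 3.80%
CAPM benchmark = R_f + β(R_m − R_f) = 3.9% + 1.486 × 3.8% = 9.5468%
α = actual − benchmark = 12.15% − 9.5468% = +2.60%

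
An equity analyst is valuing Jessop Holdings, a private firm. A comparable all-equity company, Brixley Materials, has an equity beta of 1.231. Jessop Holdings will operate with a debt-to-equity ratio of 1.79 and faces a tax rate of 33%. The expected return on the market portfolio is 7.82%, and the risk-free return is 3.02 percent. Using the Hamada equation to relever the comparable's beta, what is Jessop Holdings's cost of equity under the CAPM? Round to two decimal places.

16.02%

β_L = β_U × [1 + (1 − t)(D/E)] = 1.231 × [1 + (1 − 0.33) × 1.79]
    = 1.231 × [1 + 0.67 × 1.79] = 1.231 × 2.1993 = 2.7073
MRP = 7.82% − 3.02% = 4.80%
E(R) = R_f + β_L × MRP = 3.02% + 2.7073 × 4.80% = 16.02%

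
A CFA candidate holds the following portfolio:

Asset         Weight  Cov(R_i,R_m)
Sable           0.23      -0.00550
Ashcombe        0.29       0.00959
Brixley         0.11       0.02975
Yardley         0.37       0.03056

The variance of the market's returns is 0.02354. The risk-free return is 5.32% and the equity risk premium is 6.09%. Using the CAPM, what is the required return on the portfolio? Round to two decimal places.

9.48%

β_Sable = -0.00550 / 0.02354 = -0.2336
β_Ashcombe = 0.00959 / 0.02354 = 0.4074
β_Brixley = 0.02975 / 0.02354 = 1.2638
β_Yardley = 0.03056 / 0.02354 = 1.2982
β_P = Σ w_i β_i = 0.23×-0.2336 + 0.29×0.4074 + 0.11×1.2638 + 0.37×1.2982 = 0.6838
E(R_P) = R_f + β_P × MRP = 5.32% + 0.6838 × 6.09% = 9.48%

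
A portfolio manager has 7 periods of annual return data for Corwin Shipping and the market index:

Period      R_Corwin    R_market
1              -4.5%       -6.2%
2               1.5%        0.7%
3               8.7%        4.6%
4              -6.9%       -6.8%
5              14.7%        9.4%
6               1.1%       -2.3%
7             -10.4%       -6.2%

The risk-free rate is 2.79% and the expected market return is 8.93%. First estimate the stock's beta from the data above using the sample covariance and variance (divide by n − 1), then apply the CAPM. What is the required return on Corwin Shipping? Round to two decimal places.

Mean R_i = (-4.5 + 1.5 + 8.7 − 6.9 + 14.7 + 1.1 − 10.4) / 7 = 0.6000%
Mean R_m = (-6.2 + 0.7 + 4.6 − 6.8 + 9.4 − 2.3 − 6.2) / 7 = -0.9714%
Σ(R_i − R̄_i)(R_m − R̄_m) = 320.1000  ⇒  Cov = 320.1000 / 6 = 53.3500
Σ(R_m − R̄_m)² = 231.8143  ⇒  Var(R_m) = 231.8143 / 6 = 38.6357
β = Cov / Var(R_m) = 53.3500 / 38.6357 = 1.3808
MRP = 8.93% − 2.79% = 6.14%
E(R) = R_f + β × MRP = 2.79% + 1.3808 × 6.14% = 11.27%

11.27%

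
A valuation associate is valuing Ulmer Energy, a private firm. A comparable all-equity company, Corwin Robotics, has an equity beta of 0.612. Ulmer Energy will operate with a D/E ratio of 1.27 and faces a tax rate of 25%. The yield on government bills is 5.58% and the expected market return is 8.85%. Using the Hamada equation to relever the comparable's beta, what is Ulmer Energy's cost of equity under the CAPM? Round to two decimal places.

9.49%

β_L = β_U × [1 + (1 − t)(D/E)] = 0.612 × [1 + (1 − 0.25) × 1.27]
    = 0.612 × [1 + 0.75 × 1.27] = 0.612 × 1.9525 = 1.1949
MRP = 8.85% − 5.58% = 3.27%
E(R) = R_f + β_L × MRP = 5.58% + 1.1949 × 3.27% = 9.49%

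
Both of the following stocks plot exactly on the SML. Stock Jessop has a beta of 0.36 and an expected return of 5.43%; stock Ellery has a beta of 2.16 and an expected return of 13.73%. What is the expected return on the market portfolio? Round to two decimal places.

Both satisfy E(R) = R_f + β·MRP, so the slope of the SML is
MRP = (13.73% − 5.43%) / (2.16 − 0.36) = 8.30% / 1.80 = 4.6111%
R_f = E(R_Jessop) − β_Jessop·MRP = 5.43% − 0.36 × 4.6111% = 3.7700%
E(R_m) = R_f + MRP = 3.7700% + 4.6111% = 8.38%

8.38%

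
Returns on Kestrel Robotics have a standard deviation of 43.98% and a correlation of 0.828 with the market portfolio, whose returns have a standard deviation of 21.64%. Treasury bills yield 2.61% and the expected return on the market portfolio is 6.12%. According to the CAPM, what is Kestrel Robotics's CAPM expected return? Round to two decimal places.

8.52%

β = ρ × σ_i / σ_m = 0.828 × 43.98% / 21.64% = 1.6828
MRP = 6.12% − 2.61% = 3.51%
E(R) = 2.61% + 1.6828 × 3.51% = 8.52%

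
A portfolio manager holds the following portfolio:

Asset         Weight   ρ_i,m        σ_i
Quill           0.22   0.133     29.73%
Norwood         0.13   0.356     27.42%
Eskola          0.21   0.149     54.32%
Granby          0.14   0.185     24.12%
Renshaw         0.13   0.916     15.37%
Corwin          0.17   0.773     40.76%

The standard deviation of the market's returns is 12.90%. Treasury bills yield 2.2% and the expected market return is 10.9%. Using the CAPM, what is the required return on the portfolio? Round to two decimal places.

10.06%

β_Quill = 0.133 × 29.73% / 12.90% = 0.3065
β_Norwood = 0.356 × 27.42% / 12.90% = 0.7567
β_Eskola = 0.149 × 54.32% / 12.90% = 0.6274
β_Granby = 0.185 × 24.12% / 12.90% = 0.3459
β_Renshaw = 0.916 × 15.37% / 12.90% = 1.0914
β_Corwin = 0.773 × 40.76% / 12.90% = 2.4424
β_P = Σ w_i β_i = 0.22×0.3065 + 0.13×0.7567 + 0.21×0.6274 + 0.14×0.3459 + 0.13×1.0914 + 0.17×2.4424 = 0.9031
MRP = 10.9% − 2.2% = 8.70%
E(R_P) = R_f + β_P × MRP = 2.2% + 0.9031 × 8.7% = 10.06%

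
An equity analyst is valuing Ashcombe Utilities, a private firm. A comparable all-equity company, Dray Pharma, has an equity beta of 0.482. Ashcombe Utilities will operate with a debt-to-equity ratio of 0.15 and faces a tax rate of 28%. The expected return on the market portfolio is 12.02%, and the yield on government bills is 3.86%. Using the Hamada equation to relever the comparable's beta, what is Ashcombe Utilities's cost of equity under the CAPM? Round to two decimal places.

8.22%

β_L = β_U × [1 + (1 − t)(D/E)] = 0.482 × [1 + (1 − 0.28) × 0.15]
    = 0.482 × [1 + 0.72 × 0.15] = 0.482 × 1.1080 = 0.5341
MRP = 12.02% − 3.86% = 8.16%
E(R) = R_f + β_L × MRP = 3.86% + 0.5341 × 8.16% = 8.22%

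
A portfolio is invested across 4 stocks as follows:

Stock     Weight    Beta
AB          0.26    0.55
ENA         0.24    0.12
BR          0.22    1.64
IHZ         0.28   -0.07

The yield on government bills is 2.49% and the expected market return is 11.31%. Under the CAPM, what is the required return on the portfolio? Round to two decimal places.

7.01%

β_P = Σ w_i β_i = 0.26×0.55 + 0.24×0.12 + 0.22×1.64 + 0.28×-0.07 = 0.5130
MRP = 11.31% − 2.49% = 8.82%
E(R_P) = R_f + β_P × MRP = 2.49% + 0.5130 × 8.82% = 7.01%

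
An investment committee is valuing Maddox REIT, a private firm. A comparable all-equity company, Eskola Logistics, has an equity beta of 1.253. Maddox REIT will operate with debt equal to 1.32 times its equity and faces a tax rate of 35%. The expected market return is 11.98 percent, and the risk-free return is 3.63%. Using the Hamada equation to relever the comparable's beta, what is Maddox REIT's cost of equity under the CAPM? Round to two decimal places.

β_L = β_U × [1 + (1 − t)(D/E)] = 1.253 × [1 + (1 − 0.35) × 1.32]
    = 1.253 × [1 + 0.65 × 1.32] = 1.253 × 1.8580 = 2.3281
MRP = 11.98% − 3.63% = 8.35%
E(R) = R_f + β_L × MRP = 3.63% + 2.3281 × 8.35% = 23.07%

23.07%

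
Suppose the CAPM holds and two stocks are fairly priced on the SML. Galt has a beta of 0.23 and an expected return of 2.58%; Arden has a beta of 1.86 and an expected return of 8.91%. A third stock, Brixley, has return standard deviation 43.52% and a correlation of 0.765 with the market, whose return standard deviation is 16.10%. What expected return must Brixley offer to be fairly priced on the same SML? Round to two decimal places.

9.72%

MRP = (8.91% − 2.58%) / (1.86 − 0.23) = 3.8834%
R_f = 2.58% − 0.23 × 3.8834% = 1.6868%
β_Brixley = ρ·σ_i/σ_m = 0.765 × 43.52 / 16.10 = 2.0679
E(R_Brixley) = R_f + β × MRP = 1.6868% + 2.0679 × 3.8834% = 9.72%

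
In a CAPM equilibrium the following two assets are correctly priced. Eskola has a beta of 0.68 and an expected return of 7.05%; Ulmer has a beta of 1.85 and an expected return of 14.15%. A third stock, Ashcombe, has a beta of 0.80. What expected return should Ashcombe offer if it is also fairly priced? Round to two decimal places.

MRP (SML slope) = (14.15% − 7.05%) / (1.85 − 0.68) = 7.10% / 1.17 = 6.0684%
R_f (intercept) = 7.05% − 0.68 × 6.0684% = 2.9235%
E(R_Ashcombe) = R_f + β × MRP = 2.9235% + 0.80 × 6.0684% = 7.78%

7.78%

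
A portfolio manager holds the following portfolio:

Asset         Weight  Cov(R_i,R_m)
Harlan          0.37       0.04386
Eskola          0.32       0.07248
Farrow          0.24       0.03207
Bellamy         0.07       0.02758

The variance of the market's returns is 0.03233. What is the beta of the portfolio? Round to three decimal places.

β_Harlan = 0.04386 / 0.03233 = 1.3566
β_Eskola = 0.07248 / 0.03233 = 2.2419
β_Farrow = 0.03207 / 0.03233 = 0.9920
β_Bellamy = 0.02758 / 0.03233 = 0.8531
β_P = Σ w_i β_i = 0.37×1.3566 + 0.32×2.2419 + 0.24×0.9920 + 0.07×0.8531 = 1.5171

1.517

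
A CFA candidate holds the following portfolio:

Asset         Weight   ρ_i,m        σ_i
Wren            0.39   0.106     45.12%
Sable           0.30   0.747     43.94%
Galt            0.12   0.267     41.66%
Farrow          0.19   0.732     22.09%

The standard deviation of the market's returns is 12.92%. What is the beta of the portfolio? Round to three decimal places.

β_Wren = 0.106 × 45.12% / 12.92% = 0.3702
β_Sable = 0.747 × 43.94% / 12.92% = 2.5405
β_Galt = 0.267 × 41.66% / 12.92% = 0.8609
β_Farrow = 0.732 × 22.09% / 12.92% = 1.2515
β_P = Σ w_i β_i = 0.39×0.3702 + 0.30×2.5405 + 0.12×0.8609 + 0.19×1.2515 = 1.2476

1.248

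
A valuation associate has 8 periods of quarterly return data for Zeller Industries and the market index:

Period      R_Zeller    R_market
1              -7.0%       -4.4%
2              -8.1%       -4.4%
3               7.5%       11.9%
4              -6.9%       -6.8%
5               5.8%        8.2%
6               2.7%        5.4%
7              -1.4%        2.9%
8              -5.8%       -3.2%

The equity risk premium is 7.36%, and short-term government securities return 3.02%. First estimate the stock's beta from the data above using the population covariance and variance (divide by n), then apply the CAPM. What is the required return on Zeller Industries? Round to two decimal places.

Mean R_i = (-7.0 − 8.1 + 7.5 − 6.9 + 5.8 + 2.7 − 1.4 − 5.8) / 8 = -1.6500%
Mean R_m = (-4.4 − 4.4 + 11.9 − 6.8 + 8.2 + 5.4 + 2.9 − 3.2) / 8 = 1.2000%
Σ(R_i − R̄_i)(R_m − R̄_m) = 295.0900  ⇒  Cov = 295.0900 / 8 = 36.8863
Σ(R_m − R̄_m)² = 330.1000  ⇒  Var(R_m) = 330.1000 / 8 = 41.2625
β = Cov / Var(R_m) = 36.8863 / 41.2625 = 0.8939
E(R) = R_f + β × MRP = 3.02% + 0.8939 × 7.36% = 9.60%

9.60%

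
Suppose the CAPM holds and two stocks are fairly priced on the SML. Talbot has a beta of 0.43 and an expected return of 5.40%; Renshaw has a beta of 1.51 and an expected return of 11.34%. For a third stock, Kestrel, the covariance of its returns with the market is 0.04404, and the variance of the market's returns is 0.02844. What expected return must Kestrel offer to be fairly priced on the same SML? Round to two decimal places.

11.55%

MRP = (11.34% − 5.40%) / (1.51 − 0.43) = 5.5000%
R_f = 5.40% − 0.43 × 5.5000% = 3.0350%
β_Kestrel = Cov / Var(R_m) = 0.04404 / 0.02844 = 1.5485
E(R_Kestrel) = R_f + β × MRP = 3.0350% + 1.5485 × 5.5000% = 11.55%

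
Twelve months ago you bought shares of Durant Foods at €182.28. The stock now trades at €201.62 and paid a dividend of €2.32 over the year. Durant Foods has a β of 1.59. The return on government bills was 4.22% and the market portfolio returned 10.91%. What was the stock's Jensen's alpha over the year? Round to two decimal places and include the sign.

-2.97%

Realised HPR = (P1 + D1 − P0) / P0 = (201.62 + 2.32 − 182.28) / 182.28 = 21.66 / 182.28 = 11.8828%
MRP = 10.91% − 4.22% = 6.69%
CAPM required = R_f + β·MRP = 4.22% + 1.59 × 6.69% = 14.8571%
α = realised − required = 11.8828% − 14.8571% = -2.97%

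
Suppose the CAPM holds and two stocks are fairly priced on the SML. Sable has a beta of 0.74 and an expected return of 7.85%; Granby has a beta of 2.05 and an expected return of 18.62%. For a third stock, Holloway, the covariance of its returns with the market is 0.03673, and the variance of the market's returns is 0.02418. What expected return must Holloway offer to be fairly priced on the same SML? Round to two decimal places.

14.25%

MRP = (18.62% − 7.85%) / (2.05 − 0.74) = 8.2214%
R_f = 7.85% − 0.74 × 8.2214% = 1.7662%
β_Holloway = Cov / Var(R_m) = 0.03673 / 0.02418 = 1.5190
E(R_Holloway) = R_f + β × MRP = 1.7662% + 1.5190 × 8.2214% = 14.25%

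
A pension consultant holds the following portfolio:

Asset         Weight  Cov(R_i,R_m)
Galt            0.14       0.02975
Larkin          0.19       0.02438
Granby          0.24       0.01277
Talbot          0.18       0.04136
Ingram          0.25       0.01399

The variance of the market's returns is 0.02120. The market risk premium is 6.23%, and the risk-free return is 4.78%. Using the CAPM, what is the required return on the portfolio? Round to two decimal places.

β_Galt = 0.02975 / 0.02120 = 1.4033
β_Larkin = 0.02438 / 0.02120 = 1.1500
β_Granby = 0.01277 / 0.02120 = 0.6024
β_Talbot = 0.04136 / 0.02120 = 1.9509
β_Ingram = 0.01399 / 0.02120 = 0.6599
β_P = Σ w_i β_i = 0.14×1.4033 + 0.19×1.1500 + 0.24×0.6024 + 0.18×1.9509 + 0.25×0.6599 = 1.0757
E(R_P) = R_f + β_P × MRP = 4.78% + 1.0757 × 6.23% = 11.48%

11.48%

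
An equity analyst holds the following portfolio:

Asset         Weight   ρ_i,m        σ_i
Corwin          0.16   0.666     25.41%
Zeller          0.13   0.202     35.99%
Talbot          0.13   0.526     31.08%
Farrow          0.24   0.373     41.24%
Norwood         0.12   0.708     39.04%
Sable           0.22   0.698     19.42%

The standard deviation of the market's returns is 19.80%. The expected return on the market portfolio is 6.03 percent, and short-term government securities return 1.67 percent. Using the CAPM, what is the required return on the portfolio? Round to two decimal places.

5.14%

β_Corwin = 0.666 × 25.41% / 19.80% = 0.8547
β_Zeller = 0.202 × 35.99% / 19.80% = 0.3672
β_Talbot = 0.526 × 31.08% / 19.80% = 0.8257
β_Farrow = 0.373 × 41.24% / 19.80% = 0.7769
β_Norwood = 0.708 × 39.04% / 19.80% = 1.3960
β_Sable = 0.698 × 19.42% / 19.80% = 0.6846
β_P = Σ w_i β_i = 0.16×0.8547 + 0.13×0.3672 + 0.13×0.8257 + 0.24×0.7769 + 0.12×1.3960 + 0.22×0.6846 = 0.7964
MRP = 6.03% − 1.67% = 4.36%
E(R_P) = R_f + β_P × MRP = 1.67% + 0.7964 × 4.36% = 5.14%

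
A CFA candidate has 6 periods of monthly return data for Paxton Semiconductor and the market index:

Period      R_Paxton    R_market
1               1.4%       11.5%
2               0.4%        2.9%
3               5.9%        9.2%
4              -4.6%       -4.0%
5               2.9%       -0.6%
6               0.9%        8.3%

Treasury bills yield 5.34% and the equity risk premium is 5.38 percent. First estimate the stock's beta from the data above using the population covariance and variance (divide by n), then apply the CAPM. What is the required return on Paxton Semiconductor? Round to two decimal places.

7.20%

Mean R_i = (1.4 + 0.4 + 5.9 − 4.6 + 2.9 + 0.9) / 6 = 1.1500%
Mean R_m = (11.5 + 2.9 + 9.2 − 4.0 − 0.6 + 8.3) / 6 = 4.5500%
Σ(R_i − R̄_i)(R_m − R̄_m) = 64.2750  ⇒  Cov = 64.2750 / 6 = 10.7125
Σ(R_m − R̄_m)² = 186.3350  ⇒  Var(R_m) = 186.3350 / 6 = 31.0558
β = Cov / Var(R_m) = 10.7125 / 31.0558 = 0.3449
E(R) = R_f + β × MRP = 5.34% + 0.3449 × 5.38% = 7.20%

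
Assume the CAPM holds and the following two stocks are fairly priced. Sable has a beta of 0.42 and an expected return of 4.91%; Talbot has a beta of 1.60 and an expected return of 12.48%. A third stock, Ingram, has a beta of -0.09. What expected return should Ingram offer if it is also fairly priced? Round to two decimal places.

MRP (SML slope) = (12.48% − 4.91%) / (1.60 − 0.42) = 7.57% / 1.18 = 6.4153%
R_f (intercept) = 4.91% − 0.42 × 6.4153% = 2.2156%
E(R_Ingram) = R_f + β × MRP = 2.2156% + -0.09 × 6.4153% = 1.64%

1.64%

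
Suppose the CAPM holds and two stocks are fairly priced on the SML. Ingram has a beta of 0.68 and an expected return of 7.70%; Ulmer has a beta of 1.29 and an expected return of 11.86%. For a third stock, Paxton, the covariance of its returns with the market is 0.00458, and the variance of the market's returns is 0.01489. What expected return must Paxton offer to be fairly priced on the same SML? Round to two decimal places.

MRP = (11.86% − 7.70%) / (1.29 − 0.68) = 6.8197%
R_f = 7.70% − 0.68 × 6.8197% = 3.0626%
β_Paxton = Cov / Var(R_m) = 0.00458 / 0.01489 = 0.3076
E(R_Paxton) = R_f + β × MRP = 3.0626% + 0.3076 × 6.8197% = 5.16%

5.16%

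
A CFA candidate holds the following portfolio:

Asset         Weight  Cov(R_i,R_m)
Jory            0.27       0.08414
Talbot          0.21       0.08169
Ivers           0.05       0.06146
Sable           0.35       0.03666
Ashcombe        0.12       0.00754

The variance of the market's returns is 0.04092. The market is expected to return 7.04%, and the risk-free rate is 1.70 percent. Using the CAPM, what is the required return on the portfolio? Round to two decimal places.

9.10%

β_Jory = 0.08414 / 0.04092 = 2.0562
β_Talbot = 0.08169 / 0.04092 = 1.9963
β_Ivers = 0.06146 / 0.04092 = 1.5020
β_Sable = 0.03666 / 0.04092 = 0.8959
β_Ashcombe = 0.00754 / 0.04092 = 0.1843
β_P = Σ w_i β_i = 0.27×2.0562 + 0.21×1.9963 + 0.05×1.5020 + 0.35×0.8959 + 0.12×0.1843 = 1.3852
MRP = 7.04% − 1.70% = 5.34%
E(R_P) = R_f + β_P × MRP = 1.70% + 1.3852 × 5.34% = 9.10%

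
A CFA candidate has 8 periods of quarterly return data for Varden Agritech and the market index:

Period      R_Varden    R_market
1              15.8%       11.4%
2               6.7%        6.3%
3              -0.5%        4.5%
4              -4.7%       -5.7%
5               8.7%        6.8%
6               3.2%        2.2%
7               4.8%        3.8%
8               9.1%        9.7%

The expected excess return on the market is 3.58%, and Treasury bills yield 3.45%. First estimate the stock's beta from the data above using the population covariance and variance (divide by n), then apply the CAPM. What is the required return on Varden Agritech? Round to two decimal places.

Mean R_i = (15.8 + 6.7 − 0.5 − 4.7 + 8.7 + 3.2 + 4.8 + 9.1) / 8 = 5.3875%
Mean R_m = (11.4 + 6.3 + 4.5 − 5.7 + 6.8 + 2.2 + 3.8 + 9.7) / 8 = 4.8750%
Σ(R_i − R̄_i)(R_m − R̄_m) = 209.4675  ⇒  Cov = 209.4675 / 8 = 26.1834
Σ(R_m − R̄_m)² = 191.8750  ⇒  Var(R_m) = 191.8750 / 8 = 23.9844
β = Cov / Var(R_m) = 26.1834 / 23.9844 = 1.0917
E(R) = R_f + β × MRP = 3.45% + 1.0917 × 3.58% = 7.36%

7.36%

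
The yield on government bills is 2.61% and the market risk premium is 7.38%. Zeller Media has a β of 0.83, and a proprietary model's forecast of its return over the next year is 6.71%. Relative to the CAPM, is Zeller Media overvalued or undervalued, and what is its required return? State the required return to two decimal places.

Required return = R_f + β·MRP = 2.61% + 0.83 × 7.38% = 8.74%
Forecast 6.71% < required 8.74% → the stock plots below the SML → overvalued.

Overvalued; required return 8.74%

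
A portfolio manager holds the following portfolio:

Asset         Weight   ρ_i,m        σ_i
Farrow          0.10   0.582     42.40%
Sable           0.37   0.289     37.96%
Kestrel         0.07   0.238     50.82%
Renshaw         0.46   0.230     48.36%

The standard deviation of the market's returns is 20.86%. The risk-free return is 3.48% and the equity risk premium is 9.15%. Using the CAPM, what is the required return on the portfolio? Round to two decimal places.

β_Farrow = 0.582 × 42.40% / 20.86% = 1.1830
β_Sable = 0.289 × 37.96% / 20.86% = 0.5259
β_Kestrel = 0.238 × 50.82% / 20.86% = 0.5798
β_Renshaw = 0.230 × 48.36% / 20.86% = 0.5332
β_P = Σ w_i β_i = 0.10×1.1830 + 0.37×0.5259 + 0.07×0.5798 + 0.46×0.5332 = 0.5987
E(R_P) = R_f + β_P × MRP = 3.48% + 0.5987 × 9.15% = 8.96%

8.96%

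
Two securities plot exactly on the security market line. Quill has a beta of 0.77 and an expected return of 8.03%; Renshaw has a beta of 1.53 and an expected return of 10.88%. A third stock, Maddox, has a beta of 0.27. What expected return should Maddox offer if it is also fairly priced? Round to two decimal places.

6.16%

MRP (SML slope) = (10.88% − 8.03%) / (1.53 − 0.77) = 2.85% / 0.76 = 3.7500%
R_f (intercept) = 8.03% − 0.77 × 3.7500% = 5.1425%
E(R_Maddox) = R_f + β × MRP = 5.1425% + 0.27 × 3.7500% = 6.16%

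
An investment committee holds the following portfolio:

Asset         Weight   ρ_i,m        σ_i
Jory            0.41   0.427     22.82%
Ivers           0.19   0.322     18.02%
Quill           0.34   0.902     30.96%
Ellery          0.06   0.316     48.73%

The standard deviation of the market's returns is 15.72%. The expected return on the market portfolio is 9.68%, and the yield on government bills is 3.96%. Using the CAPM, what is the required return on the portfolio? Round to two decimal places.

9.61%

β_Jory = 0.427 × 22.82% / 15.72% = 0.6199
β_Ivers = 0.322 × 18.02% / 15.72% = 0.3691
β_Quill = 0.902 × 30.96% / 15.72% = 1.7765
β_Ellery = 0.316 × 48.73% / 15.72% = 0.9796
β_P = Σ w_i β_i = 0.41×0.6199 + 0.19×0.3691 + 0.34×1.7765 + 0.06×0.9796 = 0.9871
MRP = 9.68% − 3.96% = 5.72%
E(R_P) = R_f + β_P × MRP = 3.96% + 0.9871 × 5.72% = 9.61%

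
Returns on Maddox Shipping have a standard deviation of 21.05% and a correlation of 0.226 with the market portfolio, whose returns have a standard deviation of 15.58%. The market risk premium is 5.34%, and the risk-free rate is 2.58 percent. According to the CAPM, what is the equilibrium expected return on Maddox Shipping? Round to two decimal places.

β = ρ × σ_i / σ_m = 0.226 × 21.05% / 15.58% = 0.3053
E(R) = 2.58% + 0.3053 × 5.34% = 4.21%

4.21%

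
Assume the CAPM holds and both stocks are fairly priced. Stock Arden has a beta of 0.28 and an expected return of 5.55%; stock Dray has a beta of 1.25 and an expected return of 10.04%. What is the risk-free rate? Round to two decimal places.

Both satisfy E(R) = R_f + β·MRP, so the slope of the SML is
MRP = (10.04% − 5.55%) / (1.25 − 0.28) = 4.49% / 0.97 = 4.6289%
R_f = E(R_Arden) − β_Arden·MRP = 5.55% − 0.28 × 4.6289% = 4.2539%

4.25%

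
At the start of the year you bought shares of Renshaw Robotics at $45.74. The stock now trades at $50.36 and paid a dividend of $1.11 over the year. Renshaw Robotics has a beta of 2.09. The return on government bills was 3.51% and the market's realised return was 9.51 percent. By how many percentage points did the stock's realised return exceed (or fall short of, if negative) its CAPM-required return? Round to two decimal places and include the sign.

Realised HPR = (P1 + D1 − P0) / P0 = (50.36 + 1.11 − 45.74) / 45.74 = 5.73 / 45.74 = 12.5273%
MRP = 9.51% − 3.51% = 6.00%
CAPM required = R_f + β·MRP = 3.51% + 2.09 × 6.00% = 16.0500%
α = realised − required = 12.5273% − 16.0500% = -3.52%

-3.52%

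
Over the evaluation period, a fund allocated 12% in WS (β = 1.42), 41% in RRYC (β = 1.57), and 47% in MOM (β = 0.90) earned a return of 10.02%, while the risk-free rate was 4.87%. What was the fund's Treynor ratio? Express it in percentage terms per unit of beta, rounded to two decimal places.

β_P = 0.12×1.42 + 0.41×1.57 + 0.47×0.90 = 1.2371
Treynor = (R_P − R_f) / β_P = (10.02% − 4.87%) / 1.2371 = 5.15% / 1.2371 = 4.16%

4.16%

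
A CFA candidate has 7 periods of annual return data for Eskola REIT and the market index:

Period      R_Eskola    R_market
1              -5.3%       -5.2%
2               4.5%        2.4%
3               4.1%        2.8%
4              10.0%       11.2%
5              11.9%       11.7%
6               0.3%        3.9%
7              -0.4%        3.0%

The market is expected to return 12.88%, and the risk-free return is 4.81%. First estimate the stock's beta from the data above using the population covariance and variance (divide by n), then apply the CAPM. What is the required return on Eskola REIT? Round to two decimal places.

Mean R_i = (-5.3 + 4.5 + 4.1 + 10.0 + 11.9 + 0.3 − 0.4) / 7 = 3.5857%
Mean R_m = (-5.2 + 2.4 + 2.8 + 11.2 + 11.7 + 3.9 + 3.0) / 7 = 4.2571%
Σ(R_i − R̄_i)(R_m − R̄_m) = 194.1857  ⇒  Cov = 194.1857 / 7 = 27.7408
Σ(R_m − R̄_m)² = 200.3171  ⇒  Var(R_m) = 200.3171 / 7 = 28.6167
β = Cov / Var(R_m) = 27.7408 / 28.6167 = 0.9694
MRP = 12.88% − 4.81% = 8.07%
E(R) = R_f + β × MRP = 4.81% + 0.9694 × 8.07% = 12.63%

12.63%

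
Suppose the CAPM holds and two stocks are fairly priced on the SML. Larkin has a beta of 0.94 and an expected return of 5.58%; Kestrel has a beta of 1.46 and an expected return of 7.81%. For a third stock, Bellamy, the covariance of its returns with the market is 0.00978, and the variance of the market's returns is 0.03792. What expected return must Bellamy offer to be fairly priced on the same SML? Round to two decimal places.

2.65%

MRP = (7.81% − 5.58%) / (1.46 − 0.94) = 4.2885%
R_f = 5.58% − 0.94 × 4.2885% = 1.5488%
β_Bellamy = Cov / Var(R_m) = 0.00978 / 0.03792 = 0.2579
E(R_Bellamy) = R_f + β × MRP = 1.5488% + 0.2579 × 4.2885% = 2.65%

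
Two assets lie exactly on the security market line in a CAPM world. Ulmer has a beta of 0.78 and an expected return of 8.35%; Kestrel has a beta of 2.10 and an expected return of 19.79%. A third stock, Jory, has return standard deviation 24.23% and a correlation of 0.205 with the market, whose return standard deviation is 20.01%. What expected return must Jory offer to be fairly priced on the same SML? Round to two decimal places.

MRP = (19.79% − 8.35%) / (2.10 − 0.78) = 8.6667%
R_f = 8.35% − 0.78 × 8.6667% = 1.5900%
β_Jory = ρ·σ_i/σ_m = 0.205 × 24.23 / 20.01 = 0.2482
E(R_Jory) = R_f + β × MRP = 1.5900% + 0.2482 × 8.6667% = 3.74%

3.74%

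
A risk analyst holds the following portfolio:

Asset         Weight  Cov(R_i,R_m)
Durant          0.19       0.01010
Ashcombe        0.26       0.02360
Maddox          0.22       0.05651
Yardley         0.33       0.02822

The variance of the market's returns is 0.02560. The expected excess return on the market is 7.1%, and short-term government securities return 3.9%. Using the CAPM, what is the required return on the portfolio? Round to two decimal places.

12.16%

β_Durant = 0.01010 / 0.02560 = 0.3945
β_Ashcombe = 0.02360 / 0.02560 = 0.9219
β_Maddox = 0.05651 / 0.02560 = 2.2074
β_Yardley = 0.02822 / 0.02560 = 1.1023
β_P = Σ w_i β_i = 0.19×0.3945 + 0.26×0.9219 + 0.22×2.2074 + 0.33×1.1023 = 1.1640
E(R_P) = R_f + β_P × MRP = 3.9% + 1.1640 × 7.1% = 12.16%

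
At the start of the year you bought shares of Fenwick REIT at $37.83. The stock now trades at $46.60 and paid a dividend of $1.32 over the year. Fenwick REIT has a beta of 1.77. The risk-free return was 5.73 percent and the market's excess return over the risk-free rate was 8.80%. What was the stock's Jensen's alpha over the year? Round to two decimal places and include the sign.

+5.37%

Realised HPR = (P1 + D1 − P0) / P0 = (46.60 + 1.32 − 37.83) / 37.83 = 10.09 / 37.83 = 26.6720%
CAPM required = R_f + β·MRP = 5.73% + 1.77 × 8.80% = 21.3060%
α = realised − required = 26.6720% − 21.3060% = +5.37%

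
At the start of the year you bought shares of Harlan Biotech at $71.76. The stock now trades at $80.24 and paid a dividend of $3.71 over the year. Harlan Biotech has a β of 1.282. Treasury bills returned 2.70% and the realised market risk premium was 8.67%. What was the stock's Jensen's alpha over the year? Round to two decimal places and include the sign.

+3.17%

Realised HPR = (P1 + D1 − P0) / P0 = (80.24 + 3.71 − 71.76) / 71.76 = 12.19 / 71.76 = 16.9872%
CAPM required = R_f + β·MRP = 2.70% + 1.282 × 8.67% = 13.81494%
α = realised − required = 16.9872% − 13.81494% = +3.17%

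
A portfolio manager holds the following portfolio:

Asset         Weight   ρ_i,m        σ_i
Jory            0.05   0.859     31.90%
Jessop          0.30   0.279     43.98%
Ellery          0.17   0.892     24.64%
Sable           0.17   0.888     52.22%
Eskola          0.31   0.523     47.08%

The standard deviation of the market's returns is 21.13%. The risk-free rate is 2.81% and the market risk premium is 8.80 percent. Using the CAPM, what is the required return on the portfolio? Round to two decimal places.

12.93%

β_Jory = 0.859 × 31.90% / 21.13% = 1.2968
β_Jessop = 0.279 × 43.98% / 21.13% = 0.5807
β_Ellery = 0.892 × 24.64% / 21.13% = 1.0402
β_Sable = 0.888 × 52.22% / 21.13% = 2.1946
β_Eskola = 0.523 × 47.08% / 21.13% = 1.1653
β_P = Σ w_i β_i = 0.05×1.2968 + 0.30×0.5807 + 0.17×1.0402 + 0.17×2.1946 + 0.31×1.1653 = 1.1502
E(R_P) = R_f + β_P × MRP = 2.81% + 1.1502 × 8.80% = 12.93%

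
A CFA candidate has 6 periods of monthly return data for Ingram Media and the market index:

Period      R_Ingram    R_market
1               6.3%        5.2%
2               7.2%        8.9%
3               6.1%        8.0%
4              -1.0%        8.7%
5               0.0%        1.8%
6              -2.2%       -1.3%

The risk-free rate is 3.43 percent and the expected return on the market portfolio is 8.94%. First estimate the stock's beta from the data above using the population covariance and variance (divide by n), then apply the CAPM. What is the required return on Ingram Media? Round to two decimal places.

6.84%

Mean R_i = (6.3 + 7.2 + 6.1 − 1.0 + 0.0 − 2.2) / 6 = 2.7333%
Mean R_m = (5.2 + 8.9 + 8.0 + 8.7 + 1.8 − 1.3) / 6 = 5.2167%
Σ(R_i − R̄_i)(R_m − R̄_m) = 54.2467  ⇒  Cov = 54.2467 / 6 = 9.0411
Σ(R_m − R̄_m)² = 87.5883  ⇒  Var(R_m) = 87.5883 / 6 = 14.5981
β = Cov / Var(R_m) = 9.0411 / 14.5981 = 0.6193
MRP = 8.94% − 3.43% = 5.51%
E(R) = R_f + β × MRP = 3.43% + 0.6193 × 5.51% = 6.84%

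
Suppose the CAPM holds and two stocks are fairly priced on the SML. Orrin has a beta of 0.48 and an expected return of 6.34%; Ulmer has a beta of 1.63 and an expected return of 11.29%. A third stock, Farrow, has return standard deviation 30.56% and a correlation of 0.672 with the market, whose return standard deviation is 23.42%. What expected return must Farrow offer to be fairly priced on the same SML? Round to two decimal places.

MRP = (11.29% − 6.34%) / (1.63 − 0.48) = 4.3043%
R_f = 6.34% − 0.48 × 4.3043% = 4.2739%
β_Farrow = ρ·σ_i/σ_m = 0.672 × 30.56 / 23.42 = 0.8769
E(R_Farrow) = R_f + β × MRP = 4.2739% + 0.8769 × 4.3043% = 8.05%

8.05%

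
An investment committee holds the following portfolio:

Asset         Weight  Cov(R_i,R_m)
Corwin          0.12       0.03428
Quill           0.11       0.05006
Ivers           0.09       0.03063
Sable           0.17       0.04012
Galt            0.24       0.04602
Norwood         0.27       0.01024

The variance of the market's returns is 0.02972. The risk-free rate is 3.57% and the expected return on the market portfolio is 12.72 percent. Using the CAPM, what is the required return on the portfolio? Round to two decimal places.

13.73%

β_Corwin = 0.03428 / 0.02972 = 1.1534
β_Quill = 0.05006 / 0.02972 = 1.6844
β_Ivers = 0.03063 / 0.02972 = 1.0306
β_Sable = 0.04012 / 0.02972 = 1.3499
β_Galt = 0.04602 / 0.02972 = 1.5485
β_Norwood = 0.01024 / 0.02972 = 0.3445
β_P = Σ w_i β_i = 0.12×1.1534 + 0.11×1.6844 + 0.09×1.0306 + 0.17×1.3499 + 0.24×1.5485 + 0.27×0.3445 = 1.1106
MRP = 12.72% − 3.57% = 9.15%
E(R_P) = R_f + β_P × MRP = 3.57% + 1.1106 × 9.15% = 13.73%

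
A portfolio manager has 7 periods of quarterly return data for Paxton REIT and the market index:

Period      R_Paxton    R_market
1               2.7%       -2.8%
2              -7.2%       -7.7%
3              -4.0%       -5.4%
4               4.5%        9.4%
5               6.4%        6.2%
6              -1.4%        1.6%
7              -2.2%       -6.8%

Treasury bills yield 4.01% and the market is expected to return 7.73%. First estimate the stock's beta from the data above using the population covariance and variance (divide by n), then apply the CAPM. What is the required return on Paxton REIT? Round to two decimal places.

Mean R_i = (2.7 − 7.2 − 4.0 + 4.5 + 6.4 − 1.4 − 2.2) / 7 = -0.1714%
Mean R_m = (-2.8 − 7.7 − 5.4 + 9.4 + 6.2 + 1.6 − 6.8) / 7 = -0.7857%
Σ(R_i − R̄_i)(R_m − R̄_m) = 163.2371  ⇒  Cov = 163.2371 / 7 = 23.3196
Σ(R_m − R̄_m)² = 267.5686  ⇒  Var(R_m) = 267.5686 / 7 = 38.2241
β = Cov / Var(R_m) = 23.3196 / 38.2241 = 0.6101
MRP = 7.73% − 4.01% = 3.72%
E(R) = R_f + β × MRP = 4.01% + 0.6101 × 3.72% = 6.28%

6.28%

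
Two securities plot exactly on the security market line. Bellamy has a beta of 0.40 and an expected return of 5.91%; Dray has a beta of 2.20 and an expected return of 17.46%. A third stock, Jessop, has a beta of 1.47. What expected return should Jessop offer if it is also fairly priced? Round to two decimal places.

12.78%

MRP (SML slope) = (17.46% − 5.91%) / (2.20 − 0.40) = 11.55% / 1.80 = 6.4167%
R_f (intercept) = 5.91% − 0.40 × 6.4167% = 3.3433%
E(R_Jessop) = R_f + β × MRP = 3.3433% + 1.47 × 6.4167% = 12.78%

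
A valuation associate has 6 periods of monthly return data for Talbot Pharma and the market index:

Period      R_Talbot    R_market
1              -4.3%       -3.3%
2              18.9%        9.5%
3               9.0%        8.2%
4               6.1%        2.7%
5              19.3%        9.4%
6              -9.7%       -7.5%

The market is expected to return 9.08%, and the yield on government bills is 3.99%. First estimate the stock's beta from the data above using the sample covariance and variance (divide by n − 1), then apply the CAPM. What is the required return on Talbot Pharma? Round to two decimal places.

12.09%

Mean R_i = (-4.3 + 18.9 + 9.0 + 6.1 + 19.3 − 9.7) / 6 = 6.5500%
Mean R_m = (-3.3 + 9.5 + 8.2 + 2.7 + 9.4 − 7.5) / 6 = 3.1667%
Σ(R_i − R̄_i)(R_m − R̄_m) = 413.7300  ⇒  Cov = 413.7300 / 5 = 82.7460
Σ(R_m − R̄_m)² = 260.1133  ⇒  Var(R_m) = 260.1133 / 5 = 52.0227
β = Cov / Var(R_m) = 82.7460 / 52.0227 = 1.5906
MRP = 9.08% − 3.99% = 5.09%
E(R) = R_f + β × MRP = 3.99% + 1.5906 × 5.09% = 12.09%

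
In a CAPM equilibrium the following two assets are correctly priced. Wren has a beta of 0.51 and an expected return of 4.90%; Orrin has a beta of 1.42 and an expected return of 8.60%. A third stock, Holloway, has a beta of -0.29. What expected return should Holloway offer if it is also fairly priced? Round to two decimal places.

1.65%

MRP (SML slope) = (8.60% − 4.90%) / (1.42 − 0.51) = 3.70% / 0.91 = 4.0659%
R_f (intercept) = 4.90% − 0.51 × 4.0659% = 2.8264%
E(R_Holloway) = R_f + β × MRP = 2.8264% + -0.29 × 4.0659% = 1.65%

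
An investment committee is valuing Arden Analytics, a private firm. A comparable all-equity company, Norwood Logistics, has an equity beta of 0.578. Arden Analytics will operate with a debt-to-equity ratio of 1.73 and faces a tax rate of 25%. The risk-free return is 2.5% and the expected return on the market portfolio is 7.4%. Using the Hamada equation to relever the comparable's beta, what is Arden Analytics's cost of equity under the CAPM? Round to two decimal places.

9.01%

β_L = β_U × [1 + (1 − t)(D/E)] = 0.578 × [1 + (1 − 0.25) × 1.73]
    = 0.578 × [1 + 0.75 × 1.73] = 0.578 × 2.2975 = 1.3280
MRP = 7.4% − 2.5% = 4.90%
E(R) = R_f + β_L × MRP = 2.5% + 1.3280 × 4.9% = 9.01%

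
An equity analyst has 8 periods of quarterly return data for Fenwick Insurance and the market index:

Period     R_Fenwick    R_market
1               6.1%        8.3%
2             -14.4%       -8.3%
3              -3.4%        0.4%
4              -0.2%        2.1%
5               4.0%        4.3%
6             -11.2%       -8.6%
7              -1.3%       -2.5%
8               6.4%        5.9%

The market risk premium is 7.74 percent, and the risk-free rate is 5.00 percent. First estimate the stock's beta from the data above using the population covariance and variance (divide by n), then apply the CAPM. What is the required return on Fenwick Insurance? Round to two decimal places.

14.15%

Mean R_i = (6.1 − 14.4 − 3.4 − 0.2 + 4.0 − 11.2 − 1.3 + 6.4) / 8 = -1.7500%
Mean R_m = (8.3 − 8.3 + 0.4 + 2.1 + 4.3 − 8.6 − 2.5 + 5.9) / 8 = 0.2000%
Σ(R_i − R̄_i)(R_m − R̄_m) = 325.7000  ⇒  Cov = 325.7000 / 8 = 40.7125
Σ(R_m − R̄_m)² = 275.5400  ⇒  Var(R_m) = 275.5400 / 8 = 34.4425
β = Cov / Var(R_m) = 40.7125 / 34.4425 = 1.1820
E(R) = R_f + β × MRP = 5.00% + 1.1820 × 7.74% = 14.15%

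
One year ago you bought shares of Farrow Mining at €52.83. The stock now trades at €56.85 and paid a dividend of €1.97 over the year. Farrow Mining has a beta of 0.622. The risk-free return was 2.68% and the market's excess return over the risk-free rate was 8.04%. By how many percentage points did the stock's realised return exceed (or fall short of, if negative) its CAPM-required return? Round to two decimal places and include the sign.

Realised HPR = (P1 + D1 − P0) / P0 = (56.85 + 1.97 − 52.83) / 52.83 = 5.99 / 52.83 = 11.3383%
CAPM required = R_f + β·MRP = 2.68% + 0.622 × 8.04% = 7.68088%
α = realised − required = 11.3383% − 7.68088% = +3.66%

+3.66%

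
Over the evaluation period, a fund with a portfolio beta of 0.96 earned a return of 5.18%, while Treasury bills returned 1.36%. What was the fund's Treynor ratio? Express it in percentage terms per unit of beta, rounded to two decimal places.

Treynor = (R_P − R_f) / β_P = (5.18% − 1.36%) / 0.9600 = 3.82% / 0.9600 = 3.98%

3.98%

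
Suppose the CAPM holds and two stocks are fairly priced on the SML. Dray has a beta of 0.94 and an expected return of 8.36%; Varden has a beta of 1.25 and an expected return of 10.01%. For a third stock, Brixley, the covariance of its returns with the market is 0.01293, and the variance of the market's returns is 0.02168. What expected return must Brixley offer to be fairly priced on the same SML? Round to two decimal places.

6.53%

MRP = (10.01% − 8.36%) / (1.25 − 0.94) = 5.3226%
R_f = 8.36% − 0.94 × 5.3226% = 3.3568%
β_Brixley = Cov / Var(R_m) = 0.01293 / 0.02168 = 0.5964
E(R_Brixley) = R_f + β × MRP = 3.3568% + 0.5964 × 5.3226% = 6.53%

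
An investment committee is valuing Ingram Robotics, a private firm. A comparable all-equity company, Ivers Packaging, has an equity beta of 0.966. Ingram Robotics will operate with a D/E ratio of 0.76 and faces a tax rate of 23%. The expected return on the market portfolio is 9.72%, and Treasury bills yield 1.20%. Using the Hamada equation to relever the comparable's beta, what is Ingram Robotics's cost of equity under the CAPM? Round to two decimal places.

14.25%

β_L = β_U × [1 + (1 − t)(D/E)] = 0.966 × [1 + (1 − 0.23) × 0.76]
    = 0.966 × [1 + 0.77 × 0.76] = 0.966 × 1.5852 = 1.5313
MRP = 9.72% − 1.20% = 8.52%
E(R) = R_f + β_L × MRP = 1.20% + 1.5313 × 8.52% = 14.25%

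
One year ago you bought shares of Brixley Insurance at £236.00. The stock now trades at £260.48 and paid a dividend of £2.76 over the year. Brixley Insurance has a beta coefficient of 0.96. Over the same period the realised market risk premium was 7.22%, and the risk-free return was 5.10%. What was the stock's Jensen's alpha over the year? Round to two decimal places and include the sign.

Realised HPR = (P1 + D1 − P0) / P0 = (260.48 + 2.76 − 236.00) / 236.00 = 27.24 / 236.00 = 11.5424%
CAPM required = R_f + β·MRP = 5.10% + 0.96 × 7.22% = 12.0312%
α = realised − required = 11.5424% − 12.0312% = -0.49%

-0.49%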